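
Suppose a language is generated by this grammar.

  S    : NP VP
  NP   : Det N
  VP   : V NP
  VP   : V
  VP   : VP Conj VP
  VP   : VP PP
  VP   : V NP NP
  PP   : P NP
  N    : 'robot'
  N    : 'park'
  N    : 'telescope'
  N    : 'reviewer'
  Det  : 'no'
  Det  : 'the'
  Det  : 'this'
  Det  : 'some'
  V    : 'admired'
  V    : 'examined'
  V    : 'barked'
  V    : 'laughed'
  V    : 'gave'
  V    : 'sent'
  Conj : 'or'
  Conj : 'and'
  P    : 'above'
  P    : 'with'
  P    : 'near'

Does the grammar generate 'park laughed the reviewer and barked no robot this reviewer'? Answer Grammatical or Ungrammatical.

Ungrammatical

For S → NP VP, no prefix of the string parses as an NP.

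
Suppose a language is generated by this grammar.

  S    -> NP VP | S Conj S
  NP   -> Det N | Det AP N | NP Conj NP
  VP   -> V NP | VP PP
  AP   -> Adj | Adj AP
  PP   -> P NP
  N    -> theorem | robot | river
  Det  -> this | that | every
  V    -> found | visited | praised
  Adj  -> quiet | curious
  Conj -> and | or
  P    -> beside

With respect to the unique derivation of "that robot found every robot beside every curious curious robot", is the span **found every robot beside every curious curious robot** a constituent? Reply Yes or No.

Yes

[S [NP [Det that] [N robot]] [VP [VP [V found] [NP [Det every] [N robot]]] [PP [P beside] [NP [Det every] [AP [Adj curious] [AP [Adj curious]]] [N robot]]]]]
The words 'found every robot beside every curious curious robot' are exhaustively dominated by a single VP node (built by VP → VP PP), so they form a constituent.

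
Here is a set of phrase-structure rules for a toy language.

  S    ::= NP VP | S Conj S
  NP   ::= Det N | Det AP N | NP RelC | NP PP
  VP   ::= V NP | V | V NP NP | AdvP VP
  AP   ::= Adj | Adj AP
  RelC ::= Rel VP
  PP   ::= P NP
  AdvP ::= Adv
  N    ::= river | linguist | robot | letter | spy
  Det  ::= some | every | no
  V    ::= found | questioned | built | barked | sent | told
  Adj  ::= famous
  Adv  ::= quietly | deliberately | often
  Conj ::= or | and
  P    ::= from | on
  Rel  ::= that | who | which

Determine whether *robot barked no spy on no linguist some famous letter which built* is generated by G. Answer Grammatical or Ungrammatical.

For S → NP VP, no prefix of the string parses as an NP. The alternative S rule S → S Conj S likewise has no satisfying split.

Ungrammatical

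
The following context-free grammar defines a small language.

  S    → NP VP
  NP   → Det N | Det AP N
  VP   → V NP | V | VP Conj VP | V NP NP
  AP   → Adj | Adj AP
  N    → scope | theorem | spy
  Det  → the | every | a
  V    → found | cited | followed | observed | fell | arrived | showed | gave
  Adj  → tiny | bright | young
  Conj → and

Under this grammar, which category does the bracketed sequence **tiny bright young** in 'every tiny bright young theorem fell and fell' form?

AP

S
  NP
    Det: every
    AP
      Adj: tiny
      AP
        Adj: bright
        AP
          Adj: young
    N: theorem
  VP
    VP
      V: fell
    Conj: and
    VP
      V: fell
The span 'tiny bright young' is the AP node built by AP → Adj AP.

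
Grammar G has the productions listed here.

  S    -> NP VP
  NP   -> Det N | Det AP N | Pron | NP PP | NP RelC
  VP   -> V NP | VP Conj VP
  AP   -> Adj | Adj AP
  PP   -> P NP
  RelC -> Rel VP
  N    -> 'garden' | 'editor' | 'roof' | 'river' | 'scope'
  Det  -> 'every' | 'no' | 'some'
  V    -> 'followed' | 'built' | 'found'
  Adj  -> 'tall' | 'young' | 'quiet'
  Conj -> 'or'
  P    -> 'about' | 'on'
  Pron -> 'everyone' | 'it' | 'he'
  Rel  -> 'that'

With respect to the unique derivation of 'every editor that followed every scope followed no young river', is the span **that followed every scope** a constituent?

[S [NP [NP [Det every] [N editor]] [RelC [Rel that] [VP [V followed] [NP [Det every] [N scope]]]]] [VP [V followed] [NP [Det no] [AP [Adj young]] [N river]]]]
The words 'that followed every scope' are exhaustively dominated by a single RelC node (built by RelC → Rel VP), so they form a constituent.

Yes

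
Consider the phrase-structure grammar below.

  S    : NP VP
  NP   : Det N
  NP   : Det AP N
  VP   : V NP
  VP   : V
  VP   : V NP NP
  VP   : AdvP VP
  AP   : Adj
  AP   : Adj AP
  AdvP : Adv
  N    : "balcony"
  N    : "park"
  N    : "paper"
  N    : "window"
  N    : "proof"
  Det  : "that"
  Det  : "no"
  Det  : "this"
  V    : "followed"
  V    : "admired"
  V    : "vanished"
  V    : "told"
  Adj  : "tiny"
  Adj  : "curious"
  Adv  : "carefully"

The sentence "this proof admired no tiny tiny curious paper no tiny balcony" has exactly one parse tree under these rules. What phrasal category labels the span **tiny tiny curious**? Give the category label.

AP

[S [NP [Det this] [N proof]] [VP [V admired] [NP [Det no] [AP [Adj tiny] [AP [Adj tiny] [AP [Adj curious]]]] [N paper]] [NP [Det no] [AP [Adj tiny]] [N balcony]]]]
The span 'tiny tiny curious' is the AP node built by AP → Adj AP.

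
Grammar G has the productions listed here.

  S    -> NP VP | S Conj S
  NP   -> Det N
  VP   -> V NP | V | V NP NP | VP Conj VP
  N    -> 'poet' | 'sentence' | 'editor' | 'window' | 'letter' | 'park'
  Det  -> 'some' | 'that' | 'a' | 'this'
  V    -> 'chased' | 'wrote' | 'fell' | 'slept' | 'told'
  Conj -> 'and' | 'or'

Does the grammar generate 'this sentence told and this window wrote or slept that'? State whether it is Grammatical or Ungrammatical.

For S → NP VP, the only prefix that parses as NP is 'this sentence', but the remainder 'told and this window wrote or slept that' is not a VP under these rules. The alternative S rule S → S Conj S likewise has no satisfying split.

Ungrammatical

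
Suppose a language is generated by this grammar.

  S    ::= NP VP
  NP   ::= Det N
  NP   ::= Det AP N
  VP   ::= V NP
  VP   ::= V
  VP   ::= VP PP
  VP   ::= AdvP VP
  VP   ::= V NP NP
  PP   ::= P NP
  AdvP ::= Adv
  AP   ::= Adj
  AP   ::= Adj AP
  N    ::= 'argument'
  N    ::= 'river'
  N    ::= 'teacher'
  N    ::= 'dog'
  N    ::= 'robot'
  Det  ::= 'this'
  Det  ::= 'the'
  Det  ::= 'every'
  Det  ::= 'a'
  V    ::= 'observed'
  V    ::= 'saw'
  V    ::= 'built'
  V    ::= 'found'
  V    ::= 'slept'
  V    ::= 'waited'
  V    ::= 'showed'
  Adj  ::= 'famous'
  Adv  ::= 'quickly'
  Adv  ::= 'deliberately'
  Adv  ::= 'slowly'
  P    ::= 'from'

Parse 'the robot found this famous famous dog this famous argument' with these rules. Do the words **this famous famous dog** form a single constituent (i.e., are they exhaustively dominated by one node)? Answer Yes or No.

[S [NP [Det the] [N robot]] [VP [V found] [NP [Det this] [AP [Adj famous] [AP [Adj famous]]] [N dog]] [NP [Det this] [AP [Adj famous]] [N argument]]]]
The words 'this famous famous dog' are exhaustively dominated by a single NP node (built by NP → Det AP N), so they form a constituent.

Yes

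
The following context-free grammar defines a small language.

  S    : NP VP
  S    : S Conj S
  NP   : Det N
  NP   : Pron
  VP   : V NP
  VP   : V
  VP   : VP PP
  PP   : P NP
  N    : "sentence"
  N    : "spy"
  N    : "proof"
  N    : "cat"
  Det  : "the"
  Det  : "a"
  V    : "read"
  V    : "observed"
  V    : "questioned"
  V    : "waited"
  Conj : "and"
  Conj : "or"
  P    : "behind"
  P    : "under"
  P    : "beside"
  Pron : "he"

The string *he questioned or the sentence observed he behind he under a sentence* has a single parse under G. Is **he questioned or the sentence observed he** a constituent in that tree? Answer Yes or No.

No

[S [S [NP [Pron he]] [VP [V questioned]]] [Conj or] [S [NP [Det the] [N sentence]] [VP [VP [VP [V observed] [NP [Pron he]]] [PP [P behind] [NP [Pron he]]]] [PP [P under] [NP [Det a] [N sentence]]]]]]
The smallest constituent containing 'he questioned or the sentence observed he' is the S spanning 'he questioned or the sentence observed he behind he under a sentence'; no single node in the tree dominates exactly the given words.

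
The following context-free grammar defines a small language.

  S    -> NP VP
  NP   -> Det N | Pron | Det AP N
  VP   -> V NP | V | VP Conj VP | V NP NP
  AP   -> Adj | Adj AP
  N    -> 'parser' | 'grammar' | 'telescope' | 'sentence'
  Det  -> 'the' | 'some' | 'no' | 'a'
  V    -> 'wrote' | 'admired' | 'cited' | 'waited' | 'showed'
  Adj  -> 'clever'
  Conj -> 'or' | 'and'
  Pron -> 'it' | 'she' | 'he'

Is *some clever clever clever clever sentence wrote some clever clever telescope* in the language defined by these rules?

Grammatical

[S [NP [Det some] [AP [Adj clever] [AP [Adj clever] [AP [Adj clever] [AP [Adj clever]]]]] [N sentence]] [VP [V wrote] [NP [Det some] [AP [Adj clever] [AP [Adj clever]]] [N telescope]]]]
Every word is introduced by a lexical rule and the phrasal rules combine the resulting categories into a single S.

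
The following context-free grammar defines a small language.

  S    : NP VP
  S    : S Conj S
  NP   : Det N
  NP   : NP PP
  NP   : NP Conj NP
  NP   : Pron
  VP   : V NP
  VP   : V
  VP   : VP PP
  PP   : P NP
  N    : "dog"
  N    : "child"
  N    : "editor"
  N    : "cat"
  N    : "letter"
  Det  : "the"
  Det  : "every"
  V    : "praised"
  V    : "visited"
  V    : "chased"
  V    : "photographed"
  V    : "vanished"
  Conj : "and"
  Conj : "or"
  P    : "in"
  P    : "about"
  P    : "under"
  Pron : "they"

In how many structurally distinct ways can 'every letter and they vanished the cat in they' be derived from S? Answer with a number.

2

The two bracketings:
[S [NP [NP [Det every] [N letter]] [Conj and] [NP [Pron they]]] [VP [V vanished] [NP [NP [Det the] [N cat]] [PP [P in] [NP [Pron they]]]]]]
[S [NP [NP [Det every] [N letter]] [Conj and] [NP [Pron they]]] [VP [VP [V vanished] [NP [Det the] [N cat]]] [PP [P in] [NP [Pron they]]]]]
The difference turns on whether NP → NP PP is used at the relevant span, versus an alternative expansion of NP.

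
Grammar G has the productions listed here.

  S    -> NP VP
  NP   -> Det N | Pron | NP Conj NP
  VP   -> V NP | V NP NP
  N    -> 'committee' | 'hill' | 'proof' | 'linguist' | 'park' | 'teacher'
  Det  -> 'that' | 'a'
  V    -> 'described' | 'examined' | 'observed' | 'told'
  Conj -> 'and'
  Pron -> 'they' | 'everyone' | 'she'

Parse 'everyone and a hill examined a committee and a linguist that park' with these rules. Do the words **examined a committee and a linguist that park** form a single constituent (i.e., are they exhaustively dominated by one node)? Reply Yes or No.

Yes

[S [NP [NP [Pron everyone]] [Conj and] [NP [Det a] [N hill]]] [VP [V examined] [NP [NP [Det a] [N committee]] [Conj and] [NP [Det a] [N linguist]]] [NP [Det that] [N park]]]]
The words 'examined a committee and a linguist that park' are exhaustively dominated by a single VP node (built by VP → V NP NP), so they form a constituent.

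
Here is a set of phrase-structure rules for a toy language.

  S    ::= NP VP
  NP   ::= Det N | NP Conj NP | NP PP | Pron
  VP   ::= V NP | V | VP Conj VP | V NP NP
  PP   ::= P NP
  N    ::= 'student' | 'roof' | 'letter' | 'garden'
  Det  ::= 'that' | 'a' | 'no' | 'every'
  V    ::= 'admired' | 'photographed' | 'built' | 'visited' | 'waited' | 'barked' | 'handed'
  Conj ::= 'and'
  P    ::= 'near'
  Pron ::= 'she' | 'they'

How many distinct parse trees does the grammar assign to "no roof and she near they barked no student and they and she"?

4

Two of the 4 distinct bracketings:
[S [NP [NP [Det no] [N roof]] [Conj and] [NP [NP [Pron she]] [PP [P near] [NP [Pron they]]]]] [VP [V barked] [NP [NP [Det no] [N student]] [Conj and] [NP [NP [Pron they]] [Conj and] [NP [Pron she]]]]]]
[S [NP [NP [Det no] [N roof]] [Conj and] [NP [NP [Pron she]] [PP [P near] [NP [Pron they]]]]] [VP [V barked] [NP [NP [NP [Det no] [N student]] [Conj and] [NP [Pron they]]] [Conj and] [NP [Pron she]]]]]
The trees differ in how a recursive rule is bracketed over the same span.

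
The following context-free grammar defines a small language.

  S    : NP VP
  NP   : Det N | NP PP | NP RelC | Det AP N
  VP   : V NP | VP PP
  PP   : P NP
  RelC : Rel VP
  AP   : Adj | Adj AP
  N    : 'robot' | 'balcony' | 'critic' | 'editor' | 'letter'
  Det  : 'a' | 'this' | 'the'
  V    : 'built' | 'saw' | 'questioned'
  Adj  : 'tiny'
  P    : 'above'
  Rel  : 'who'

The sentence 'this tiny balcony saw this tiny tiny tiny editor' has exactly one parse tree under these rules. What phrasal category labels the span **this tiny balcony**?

[S [NP [Det this] [AP [Adj tiny]] [N balcony]] [VP [V saw] [NP [Det this] [AP [Adj tiny] [AP [Adj tiny] [AP [Adj tiny]]]] [N editor]]]]
The span 'this tiny balcony' is the NP node built by NP → Det AP N.

NP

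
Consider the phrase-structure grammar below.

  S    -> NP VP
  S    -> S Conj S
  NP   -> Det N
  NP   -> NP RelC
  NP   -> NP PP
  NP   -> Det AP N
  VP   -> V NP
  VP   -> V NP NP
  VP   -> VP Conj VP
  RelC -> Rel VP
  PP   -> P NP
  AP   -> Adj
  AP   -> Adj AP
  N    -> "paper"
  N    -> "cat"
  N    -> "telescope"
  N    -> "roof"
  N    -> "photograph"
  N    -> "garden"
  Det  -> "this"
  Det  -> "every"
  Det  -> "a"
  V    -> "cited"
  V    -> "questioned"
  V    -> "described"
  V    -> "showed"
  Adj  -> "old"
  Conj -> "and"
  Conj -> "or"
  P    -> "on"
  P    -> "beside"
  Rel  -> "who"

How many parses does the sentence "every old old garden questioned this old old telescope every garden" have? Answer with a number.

1

[S [NP [Det every] [AP [Adj old] [AP [Adj old]]] [N garden]] [VP [V questioned] [NP [Det this] [AP [Adj old] [AP [Adj old]]] [N telescope]] [NP [Det every] [N garden]]]]
No rule offers an alternative attachment or grouping for any span, so this is the only derivation.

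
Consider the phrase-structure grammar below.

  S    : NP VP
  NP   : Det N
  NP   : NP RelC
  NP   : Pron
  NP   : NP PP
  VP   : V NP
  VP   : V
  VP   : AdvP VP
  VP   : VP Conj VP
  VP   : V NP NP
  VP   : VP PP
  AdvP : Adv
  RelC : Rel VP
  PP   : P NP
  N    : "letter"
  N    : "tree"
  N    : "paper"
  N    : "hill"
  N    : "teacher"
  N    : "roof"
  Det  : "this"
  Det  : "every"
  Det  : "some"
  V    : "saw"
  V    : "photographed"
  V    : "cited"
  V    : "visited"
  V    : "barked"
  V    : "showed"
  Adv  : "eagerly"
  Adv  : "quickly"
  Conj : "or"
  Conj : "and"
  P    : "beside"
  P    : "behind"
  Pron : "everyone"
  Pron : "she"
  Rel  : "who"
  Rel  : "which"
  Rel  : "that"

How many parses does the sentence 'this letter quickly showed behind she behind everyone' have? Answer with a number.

Two of the 5 distinct bracketings:
[S [NP [Det this] [N letter]] [VP [AdvP [Adv quickly]] [VP [VP [V showed]] [PP [P behind] [NP [NP [Pron she]] [PP [P behind] [NP [Pron everyone]]]]]]]]
[S [NP [Det this] [N letter]] [VP [AdvP [Adv quickly]] [VP [VP [VP [V showed]] [PP [P behind] [NP [Pron she]]]] [PP [P behind] [NP [Pron everyone]]]]]]
The difference turns on whether NP → NP PP is used at the relevant span, versus an alternative expansion of NP.

5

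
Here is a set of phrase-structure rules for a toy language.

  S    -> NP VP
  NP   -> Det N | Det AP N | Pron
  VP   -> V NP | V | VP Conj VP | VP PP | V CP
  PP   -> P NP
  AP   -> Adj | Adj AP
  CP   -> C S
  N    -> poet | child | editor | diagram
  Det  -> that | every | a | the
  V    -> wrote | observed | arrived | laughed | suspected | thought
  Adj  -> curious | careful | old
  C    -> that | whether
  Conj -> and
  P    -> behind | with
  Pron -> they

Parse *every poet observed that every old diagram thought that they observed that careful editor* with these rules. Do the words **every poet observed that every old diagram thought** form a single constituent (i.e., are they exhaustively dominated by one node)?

[S [NP [Det every] [N poet]] [VP [V observed] [CP [C that] [S [NP [Det every] [AP [Adj old]] [N diagram]] [VP [V thought] [CP [C that] [S [NP [Pron they]] [VP [V observed] [NP [Det that] [AP [Adj careful]] [N editor]]]]]]]]]]
The smallest constituent containing 'every poet observed that every old diagram thought' is the S spanning 'every poet observed that every old diagram thought that they observed that careful editor'; no single node in the tree dominates exactly the given words.

No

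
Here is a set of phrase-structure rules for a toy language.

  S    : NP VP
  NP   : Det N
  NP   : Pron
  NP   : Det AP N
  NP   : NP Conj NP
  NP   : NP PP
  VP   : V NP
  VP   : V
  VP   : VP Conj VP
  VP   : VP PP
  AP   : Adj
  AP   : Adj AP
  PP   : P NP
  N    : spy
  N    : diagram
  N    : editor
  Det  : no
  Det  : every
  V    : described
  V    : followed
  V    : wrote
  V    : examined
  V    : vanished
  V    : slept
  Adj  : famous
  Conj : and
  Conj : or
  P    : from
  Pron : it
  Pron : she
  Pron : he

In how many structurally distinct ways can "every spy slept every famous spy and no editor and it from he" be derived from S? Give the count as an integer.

Two of the 7 distinct bracketings:
[S [NP [Det every] [N spy]] [VP [V slept] [NP [NP [Det every] [AP [Adj famous]] [N spy]] [Conj and] [NP [NP [Det no] [N editor]] [Conj and] [NP [NP [Pron it]] [PP [P from] [NP [Pron he]]]]]]]]
[S [NP [Det every] [N spy]] [VP [V slept] [NP [NP [Det every] [AP [Adj famous]] [N spy]] [Conj and] [NP [NP [NP [Det no] [N editor]] [Conj and] [NP [Pron it]]] [PP [P from] [NP [Pron he]]]]]]]
The trees differ in how a recursive rule is bracketed over the same span.

7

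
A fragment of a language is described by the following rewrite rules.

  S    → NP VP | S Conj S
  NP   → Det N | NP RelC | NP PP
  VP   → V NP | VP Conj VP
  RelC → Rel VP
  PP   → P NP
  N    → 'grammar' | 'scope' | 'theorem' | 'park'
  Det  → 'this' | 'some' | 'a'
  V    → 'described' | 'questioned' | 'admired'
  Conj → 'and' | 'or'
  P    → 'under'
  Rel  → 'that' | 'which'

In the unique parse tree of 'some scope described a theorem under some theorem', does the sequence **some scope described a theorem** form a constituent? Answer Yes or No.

No

[S [NP [Det some] [N scope]] [VP [V described] [NP [NP [Det a] [N theorem]] [PP [P under] [NP [Det some] [N theorem]]]]]]
The smallest constituent containing 'some scope described a theorem' is the S spanning 'some scope described a theorem under some theorem'; no single node in the tree dominates exactly the given words.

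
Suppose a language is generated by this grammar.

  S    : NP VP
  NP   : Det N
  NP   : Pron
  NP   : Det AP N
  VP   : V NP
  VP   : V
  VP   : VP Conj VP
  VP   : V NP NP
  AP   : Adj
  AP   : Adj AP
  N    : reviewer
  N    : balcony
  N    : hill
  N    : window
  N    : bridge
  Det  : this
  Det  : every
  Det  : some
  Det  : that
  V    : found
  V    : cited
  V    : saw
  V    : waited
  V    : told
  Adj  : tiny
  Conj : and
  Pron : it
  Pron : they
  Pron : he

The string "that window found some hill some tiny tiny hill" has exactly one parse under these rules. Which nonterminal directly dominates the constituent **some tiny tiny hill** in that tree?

[S [NP [Det that] [N window]] [VP [V found] [NP [Det some] [N hill]] [NP [Det some] [AP [Adj tiny] [AP [Adj tiny]]] [N hill]]]]
The span 'some tiny tiny hill' is the NP node built by NP → Det AP N.
Its mother is the VP built by VP → V NP NP.

VP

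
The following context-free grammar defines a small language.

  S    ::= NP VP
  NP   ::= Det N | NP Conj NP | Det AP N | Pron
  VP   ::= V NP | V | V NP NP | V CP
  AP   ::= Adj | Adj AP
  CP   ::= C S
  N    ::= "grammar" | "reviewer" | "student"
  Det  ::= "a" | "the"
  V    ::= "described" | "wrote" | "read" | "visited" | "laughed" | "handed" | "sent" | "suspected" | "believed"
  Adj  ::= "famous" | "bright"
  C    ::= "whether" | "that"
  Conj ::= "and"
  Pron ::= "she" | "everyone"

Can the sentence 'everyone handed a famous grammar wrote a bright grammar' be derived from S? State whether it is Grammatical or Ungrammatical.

For S → NP VP, the only prefix that parses as NP is 'everyone', but the remainder 'handed a famous grammar wrote a bright grammar' is not a VP under these rules.

Ungrammatical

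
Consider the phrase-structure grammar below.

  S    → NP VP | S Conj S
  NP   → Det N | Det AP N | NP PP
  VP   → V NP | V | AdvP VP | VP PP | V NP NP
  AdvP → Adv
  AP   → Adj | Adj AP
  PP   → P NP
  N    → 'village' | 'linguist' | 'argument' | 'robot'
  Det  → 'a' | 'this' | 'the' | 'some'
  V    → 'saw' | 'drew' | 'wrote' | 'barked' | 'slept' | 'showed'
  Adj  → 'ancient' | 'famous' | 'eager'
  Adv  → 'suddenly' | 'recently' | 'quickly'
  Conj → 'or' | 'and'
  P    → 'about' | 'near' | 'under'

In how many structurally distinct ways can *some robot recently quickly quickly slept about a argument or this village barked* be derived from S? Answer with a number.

Two of the 4 distinct bracketings:
[S [S [NP [Det some] [N robot]] [VP [AdvP [Adv recently]] [VP [AdvP [Adv quickly]] [VP [AdvP [Adv quickly]] [VP [VP [V slept]] [PP [P about] [NP [Det a] [N argument]]]]]]]] [Conj or] [S [NP [Det this] [N village]] [VP [V barked]]]]
[S [S [NP [Det some] [N robot]] [VP [AdvP [Adv recently]] [VP [AdvP [Adv quickly]] [VP [VP [AdvP [Adv quickly]] [VP [V slept]]] [PP [P about] [NP [Det a] [N argument]]]]]]] [Conj or] [S [NP [Det this] [N village]] [VP [V barked]]]]
The trees differ in how a recursive rule is bracketed over the same span.

4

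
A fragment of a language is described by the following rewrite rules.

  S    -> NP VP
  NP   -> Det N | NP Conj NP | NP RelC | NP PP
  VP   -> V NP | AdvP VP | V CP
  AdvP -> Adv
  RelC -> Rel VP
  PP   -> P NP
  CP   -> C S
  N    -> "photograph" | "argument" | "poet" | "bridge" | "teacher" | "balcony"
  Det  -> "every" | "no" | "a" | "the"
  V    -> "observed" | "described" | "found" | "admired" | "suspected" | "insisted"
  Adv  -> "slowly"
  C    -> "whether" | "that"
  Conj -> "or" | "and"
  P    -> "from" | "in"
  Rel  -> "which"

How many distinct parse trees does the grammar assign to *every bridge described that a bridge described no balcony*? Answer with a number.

1

[S [NP [Det every] [N bridge]] [VP [V described] [CP [C that] [S [NP [Det a] [N bridge]] [VP [V described] [NP [Det no] [N balcony]]]]]]]
No rule offers an alternative attachment or grouping for any span, so this is the only derivation.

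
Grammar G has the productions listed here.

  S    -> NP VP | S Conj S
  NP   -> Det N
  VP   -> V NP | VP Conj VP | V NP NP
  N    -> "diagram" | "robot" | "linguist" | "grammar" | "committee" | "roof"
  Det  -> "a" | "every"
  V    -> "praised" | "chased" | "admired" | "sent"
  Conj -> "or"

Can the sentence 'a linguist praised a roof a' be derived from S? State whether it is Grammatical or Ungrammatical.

Ungrammatical

For S → NP VP, the only prefix that parses as NP is 'a linguist', but the remainder 'praised a roof a' is not a VP under these rules. The alternative S rule S → S Conj S likewise has no satisfying split.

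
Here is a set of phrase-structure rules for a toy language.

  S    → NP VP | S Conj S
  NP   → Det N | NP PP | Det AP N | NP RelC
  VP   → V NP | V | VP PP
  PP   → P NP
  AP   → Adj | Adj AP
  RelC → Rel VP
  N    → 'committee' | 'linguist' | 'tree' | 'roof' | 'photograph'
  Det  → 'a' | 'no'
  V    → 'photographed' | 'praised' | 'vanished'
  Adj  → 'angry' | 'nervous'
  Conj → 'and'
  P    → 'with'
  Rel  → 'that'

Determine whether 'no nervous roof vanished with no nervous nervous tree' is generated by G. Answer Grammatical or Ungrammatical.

S
  NP
    Det: no
    AP
      Adj: nervous
    N: roof
  VP
    VP
      V: vanished
    PP
      P: with
      NP
        Det: no
        AP
          Adj: nervous
          AP
            Adj: nervous
        N: tree
The bracketing above is licensed at every node by one of the given productions, with S at the root.

Grammatical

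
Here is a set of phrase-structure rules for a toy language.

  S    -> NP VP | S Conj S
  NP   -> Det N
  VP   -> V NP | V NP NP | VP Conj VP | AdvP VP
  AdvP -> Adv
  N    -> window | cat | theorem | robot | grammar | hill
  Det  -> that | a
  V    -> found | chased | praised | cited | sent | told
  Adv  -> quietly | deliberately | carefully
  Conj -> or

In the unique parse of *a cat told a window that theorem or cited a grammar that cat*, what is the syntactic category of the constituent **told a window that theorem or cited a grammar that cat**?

VP

[S [NP [Det a] [N cat]] [VP [VP [V told] [NP [Det a] [N window]] [NP [Det that] [N theorem]]] [Conj or] [VP [V cited] [NP [Det a] [N grammar]] [NP [Det that] [N cat]]]]]
The span 'told a window that theorem or cited a grammar that cat' is the VP node built by VP → VP Conj VP.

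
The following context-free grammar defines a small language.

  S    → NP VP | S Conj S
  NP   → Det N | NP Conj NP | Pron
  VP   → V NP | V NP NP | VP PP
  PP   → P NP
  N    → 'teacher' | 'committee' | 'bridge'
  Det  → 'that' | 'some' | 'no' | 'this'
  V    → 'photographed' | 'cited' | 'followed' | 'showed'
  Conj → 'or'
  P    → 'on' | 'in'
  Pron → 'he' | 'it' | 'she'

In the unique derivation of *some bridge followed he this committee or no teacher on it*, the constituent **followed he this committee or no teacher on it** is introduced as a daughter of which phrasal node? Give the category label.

S

S
  NP
    Det: some
    N: bridge
  VP
    VP
      V: followed
      NP
        Pron: he
      NP
        NP
          Det: this
          N: committee
        Conj: or
        NP
          Det: no
          N: teacher
    PP
      P: on
      NP
        Pron: it
The span 'followed he this committee or no teacher on it' is the VP node built by VP → VP PP.
Its mother is the S built by S → NP VP.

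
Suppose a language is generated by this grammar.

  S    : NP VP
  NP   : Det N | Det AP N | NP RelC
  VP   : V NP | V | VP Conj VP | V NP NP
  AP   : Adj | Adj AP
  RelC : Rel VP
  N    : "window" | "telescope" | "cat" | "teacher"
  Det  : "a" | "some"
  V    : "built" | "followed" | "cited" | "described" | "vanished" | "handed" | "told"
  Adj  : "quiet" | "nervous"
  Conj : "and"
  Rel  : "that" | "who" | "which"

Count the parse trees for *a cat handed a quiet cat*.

1

[S [NP [Det a] [N cat]] [VP [V handed] [NP [Det a] [AP [Adj quiet]] [N cat]]]]
No rule offers an alternative attachment or grouping for any span, so this is the only derivation.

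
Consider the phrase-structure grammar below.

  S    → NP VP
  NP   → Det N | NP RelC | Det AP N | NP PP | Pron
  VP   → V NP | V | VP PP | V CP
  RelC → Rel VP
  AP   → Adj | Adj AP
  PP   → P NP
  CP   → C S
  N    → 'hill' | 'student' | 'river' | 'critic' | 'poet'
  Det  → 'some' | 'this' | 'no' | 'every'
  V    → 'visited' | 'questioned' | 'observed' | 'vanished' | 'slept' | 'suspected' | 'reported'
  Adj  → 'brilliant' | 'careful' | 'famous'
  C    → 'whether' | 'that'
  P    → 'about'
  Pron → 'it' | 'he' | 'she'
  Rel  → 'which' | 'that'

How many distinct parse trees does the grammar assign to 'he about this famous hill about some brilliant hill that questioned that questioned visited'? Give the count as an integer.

9

Two of the 9 distinct bracketings:
[S [NP [NP [NP [NP [Pron he]] [PP [P about] [NP [NP [Det this] [AP [Adj famous]] [N hill]] [PP [P about] [NP [Det some] [AP [Adj brilliant]] [N hill]]]]]] [RelC [Rel that] [VP [V questioned]]]] [RelC [Rel that] [VP [V questioned]]]] [VP [V visited]]]
[S [NP [NP [NP [NP [NP [Pron he]] [PP [P about] [NP [Det this] [AP [Adj famous]] [N hill]]]] [PP [P about] [NP [Det some] [AP [Adj brilliant]] [N hill]]]] [RelC [Rel that] [VP [V questioned]]]] [RelC [Rel that] [VP [V questioned]]]] [VP [V visited]]]
The trees differ in how a recursive rule is bracketed over the same span.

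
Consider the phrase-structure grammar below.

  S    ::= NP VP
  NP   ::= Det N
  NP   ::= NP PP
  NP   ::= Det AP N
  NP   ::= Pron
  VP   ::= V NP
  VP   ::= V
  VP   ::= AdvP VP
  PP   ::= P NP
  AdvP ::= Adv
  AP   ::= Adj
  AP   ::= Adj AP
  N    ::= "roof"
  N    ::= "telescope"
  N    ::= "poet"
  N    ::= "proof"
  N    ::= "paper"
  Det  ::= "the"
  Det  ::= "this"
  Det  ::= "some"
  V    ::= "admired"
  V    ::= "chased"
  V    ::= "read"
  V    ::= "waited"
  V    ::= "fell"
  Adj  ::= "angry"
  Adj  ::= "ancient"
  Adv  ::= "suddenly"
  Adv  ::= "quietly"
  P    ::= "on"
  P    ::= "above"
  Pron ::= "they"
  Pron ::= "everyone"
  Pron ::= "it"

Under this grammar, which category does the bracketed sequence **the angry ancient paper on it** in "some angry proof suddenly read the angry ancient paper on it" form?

S
  NP
    Det: some
    AP
      Adj: angry
    N: proof
  VP
    AdvP
      Adv: suddenly
    VP
      V: read
      NP
        NP
          Det: the
          AP
            Adj: angry
            AP
              Adj: ancient
          N: paper
        PP
          P: on
          NP
            Pron: it
The span 'the angry ancient paper on it' is the NP node built by NP → NP PP.

NP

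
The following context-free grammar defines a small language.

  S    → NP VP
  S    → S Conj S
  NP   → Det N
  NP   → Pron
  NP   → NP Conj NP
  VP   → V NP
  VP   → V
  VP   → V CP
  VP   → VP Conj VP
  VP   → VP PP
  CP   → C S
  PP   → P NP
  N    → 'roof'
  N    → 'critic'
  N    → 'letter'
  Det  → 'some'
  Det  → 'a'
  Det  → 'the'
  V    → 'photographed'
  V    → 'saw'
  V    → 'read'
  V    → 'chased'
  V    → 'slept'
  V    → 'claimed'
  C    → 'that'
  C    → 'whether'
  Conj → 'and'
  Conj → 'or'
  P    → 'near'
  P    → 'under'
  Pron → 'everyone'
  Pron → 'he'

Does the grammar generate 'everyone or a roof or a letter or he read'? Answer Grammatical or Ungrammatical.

S
  NP
    NP
      Pron: everyone
    Conj: or
    NP
      NP
        Det: a
        N: roof
      Conj: or
      NP
        NP
          Det: a
          N: letter
        Conj: or
        NP
          Pron: he
  VP
    V: read
Each bracket corresponds to one application of a listed rule, so the string is derivable from S.

Grammatical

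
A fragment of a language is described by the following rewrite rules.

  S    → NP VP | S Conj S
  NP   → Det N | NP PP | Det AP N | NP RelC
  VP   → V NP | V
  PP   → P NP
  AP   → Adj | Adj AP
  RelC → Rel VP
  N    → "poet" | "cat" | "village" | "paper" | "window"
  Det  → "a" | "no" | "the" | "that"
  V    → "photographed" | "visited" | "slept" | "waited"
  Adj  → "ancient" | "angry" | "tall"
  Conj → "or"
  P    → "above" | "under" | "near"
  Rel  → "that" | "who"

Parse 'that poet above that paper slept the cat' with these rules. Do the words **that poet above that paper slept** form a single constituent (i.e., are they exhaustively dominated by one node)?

[S [NP [NP [Det that] [N poet]] [PP [P above] [NP [Det that] [N paper]]]] [VP [V slept] [NP [Det the] [N cat]]]]
The smallest constituent containing 'that poet above that paper slept' is the S spanning 'that poet above that paper slept the cat'; no single node in the tree dominates exactly the given words.

No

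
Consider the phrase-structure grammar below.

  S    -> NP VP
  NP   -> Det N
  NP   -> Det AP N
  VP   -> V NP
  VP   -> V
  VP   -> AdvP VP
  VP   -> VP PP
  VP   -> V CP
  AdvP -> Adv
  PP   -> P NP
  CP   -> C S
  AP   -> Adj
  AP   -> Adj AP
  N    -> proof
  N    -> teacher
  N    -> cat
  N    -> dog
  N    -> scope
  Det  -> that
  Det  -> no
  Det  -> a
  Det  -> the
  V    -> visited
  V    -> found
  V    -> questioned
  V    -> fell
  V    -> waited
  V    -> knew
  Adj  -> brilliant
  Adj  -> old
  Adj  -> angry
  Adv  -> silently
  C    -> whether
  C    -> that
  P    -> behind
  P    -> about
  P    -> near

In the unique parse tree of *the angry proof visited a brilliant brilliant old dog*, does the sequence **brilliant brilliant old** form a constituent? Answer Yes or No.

[S [NP [Det the] [AP [Adj angry]] [N proof]] [VP [V visited] [NP [Det a] [AP [Adj brilliant] [AP [Adj brilliant] [AP [Adj old]]]] [N dog]]]]
The words 'brilliant brilliant old' are exhaustively dominated by a single AP node (built by AP → Adj AP), so they form a constituent.

Yes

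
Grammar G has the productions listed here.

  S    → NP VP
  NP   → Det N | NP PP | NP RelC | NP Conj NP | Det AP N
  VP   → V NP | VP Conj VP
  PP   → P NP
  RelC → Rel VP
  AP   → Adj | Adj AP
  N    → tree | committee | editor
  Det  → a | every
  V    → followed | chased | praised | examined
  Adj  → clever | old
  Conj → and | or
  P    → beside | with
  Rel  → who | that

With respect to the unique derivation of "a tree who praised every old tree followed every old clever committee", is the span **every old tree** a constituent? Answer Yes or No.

[S [NP [NP [Det a] [N tree]] [RelC [Rel who] [VP [V praised] [NP [Det every] [AP [Adj old]] [N tree]]]]] [VP [V followed] [NP [Det every] [AP [Adj old] [AP [Adj clever]]] [N committee]]]]
The words 'every old tree' are exhaustively dominated by a single NP node (built by NP → Det AP N), so they form a constituent.

Yes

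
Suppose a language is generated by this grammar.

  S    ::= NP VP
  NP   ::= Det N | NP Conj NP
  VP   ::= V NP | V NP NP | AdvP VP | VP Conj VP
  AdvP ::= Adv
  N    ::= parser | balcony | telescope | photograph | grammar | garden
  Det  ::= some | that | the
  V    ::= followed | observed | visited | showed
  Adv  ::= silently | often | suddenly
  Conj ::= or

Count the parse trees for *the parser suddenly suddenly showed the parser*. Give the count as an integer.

[S [NP [Det the] [N parser]] [VP [AdvP [Adv suddenly]] [VP [AdvP [Adv suddenly]] [VP [V showed] [NP [Det the] [N parser]]]]]]
No rule offers an alternative attachment or grouping for any span, so this is the only derivation.

1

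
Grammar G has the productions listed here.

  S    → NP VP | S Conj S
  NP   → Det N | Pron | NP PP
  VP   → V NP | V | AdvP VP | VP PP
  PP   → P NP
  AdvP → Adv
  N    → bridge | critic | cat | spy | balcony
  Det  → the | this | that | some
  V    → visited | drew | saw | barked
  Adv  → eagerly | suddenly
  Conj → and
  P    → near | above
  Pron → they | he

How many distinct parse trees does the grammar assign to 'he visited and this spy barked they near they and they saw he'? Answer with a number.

4

Two of the 4 distinct bracketings:
[S [S [NP [Pron he]] [VP [V visited]]] [Conj and] [S [S [NP [Det this] [N spy]] [VP [V barked] [NP [NP [Pron they]] [PP [P near] [NP [Pron they]]]]]] [Conj and] [S [NP [Pron they]] [VP [V saw] [NP [Pron he]]]]]]
[S [S [NP [Pron he]] [VP [V visited]]] [Conj and] [S [S [NP [Det this] [N spy]] [VP [VP [V barked] [NP [Pron they]]] [PP [P near] [NP [Pron they]]]]] [Conj and] [S [NP [Pron they]] [VP [V saw] [NP [Pron he]]]]]]
The difference turns on whether NP → NP PP is used at the relevant span, versus an alternative expansion of NP.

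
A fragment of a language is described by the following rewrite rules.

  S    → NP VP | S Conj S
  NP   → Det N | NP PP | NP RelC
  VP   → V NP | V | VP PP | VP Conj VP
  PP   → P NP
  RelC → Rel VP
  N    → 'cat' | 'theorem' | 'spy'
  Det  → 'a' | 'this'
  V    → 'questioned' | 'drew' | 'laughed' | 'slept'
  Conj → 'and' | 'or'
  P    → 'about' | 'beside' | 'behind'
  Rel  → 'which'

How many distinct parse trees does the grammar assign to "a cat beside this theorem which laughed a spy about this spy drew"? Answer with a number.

7

Two of the 7 distinct bracketings:
[S [NP [NP [Det a] [N cat]] [PP [P beside] [NP [NP [NP [Det this] [N theorem]] [RelC [Rel which] [VP [V laughed] [NP [Det a] [N spy]]]]] [PP [P about] [NP [Det this] [N spy]]]]]] [VP [V drew]]]
[S [NP [NP [Det a] [N cat]] [PP [P beside] [NP [NP [Det this] [N theorem]] [RelC [Rel which] [VP [V laughed] [NP [NP [Det a] [N spy]] [PP [P about] [NP [Det this] [N spy]]]]]]]]] [VP [V drew]]]
The trees differ in how a recursive rule is bracketed over the same span.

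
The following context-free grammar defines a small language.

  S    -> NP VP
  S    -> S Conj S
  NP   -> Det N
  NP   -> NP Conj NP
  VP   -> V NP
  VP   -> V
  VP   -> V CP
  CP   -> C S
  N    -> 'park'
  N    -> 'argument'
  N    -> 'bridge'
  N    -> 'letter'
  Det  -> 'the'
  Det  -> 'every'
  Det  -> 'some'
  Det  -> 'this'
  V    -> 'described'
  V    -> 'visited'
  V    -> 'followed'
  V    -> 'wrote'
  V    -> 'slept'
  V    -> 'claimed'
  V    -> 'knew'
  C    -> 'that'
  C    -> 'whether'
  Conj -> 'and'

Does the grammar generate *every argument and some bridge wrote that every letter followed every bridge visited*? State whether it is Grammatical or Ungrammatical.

For S → NP VP, every NP-prefix leaves a non-VP remainder: after 'every argument' the remainder is not a VP; after 'every argument and some bridge' the remainder is not a VP. The alternative S rule S → S Conj S likewise has no satisfying split.

Ungrammatical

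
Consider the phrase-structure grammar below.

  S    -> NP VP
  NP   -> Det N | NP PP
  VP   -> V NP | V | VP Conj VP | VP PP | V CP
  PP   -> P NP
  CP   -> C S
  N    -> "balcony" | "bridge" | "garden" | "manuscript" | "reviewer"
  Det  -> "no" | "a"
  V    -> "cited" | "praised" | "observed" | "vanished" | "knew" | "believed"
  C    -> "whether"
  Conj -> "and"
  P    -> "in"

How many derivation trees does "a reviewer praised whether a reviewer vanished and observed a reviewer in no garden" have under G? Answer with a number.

7

Two of the 7 distinct bracketings:
[S [NP [Det a] [N reviewer]] [VP [VP [V praised] [CP [C whether] [S [NP [Det a] [N reviewer]] [VP [V vanished]]]]] [Conj and] [VP [V observed] [NP [NP [Det a] [N reviewer]] [PP [P in] [NP [Det no] [N garden]]]]]]]
[S [NP [Det a] [N reviewer]] [VP [VP [V praised] [CP [C whether] [S [NP [Det a] [N reviewer]] [VP [V vanished]]]]] [Conj and] [VP [VP [V observed] [NP [Det a] [N reviewer]]] [PP [P in] [NP [Det no] [N garden]]]]]]
The difference turns on whether NP → NP PP is used at the relevant span, versus an alternative expansion of NP.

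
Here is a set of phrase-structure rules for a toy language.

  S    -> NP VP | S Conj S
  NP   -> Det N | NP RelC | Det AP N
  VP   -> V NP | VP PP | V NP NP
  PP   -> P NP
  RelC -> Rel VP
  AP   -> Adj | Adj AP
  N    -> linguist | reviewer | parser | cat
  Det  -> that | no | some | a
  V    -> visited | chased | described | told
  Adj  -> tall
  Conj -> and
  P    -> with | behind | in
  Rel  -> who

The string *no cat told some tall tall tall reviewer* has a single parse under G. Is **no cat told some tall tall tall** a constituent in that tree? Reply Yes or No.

No

[S [NP [Det no] [N cat]] [VP [V told] [NP [Det some] [AP [Adj tall] [AP [Adj tall] [AP [Adj tall]]]] [N reviewer]]]]
The smallest constituent containing 'no cat told some tall tall tall' is the S spanning 'no cat told some tall tall tall reviewer'; no single node in the tree dominates exactly the given words.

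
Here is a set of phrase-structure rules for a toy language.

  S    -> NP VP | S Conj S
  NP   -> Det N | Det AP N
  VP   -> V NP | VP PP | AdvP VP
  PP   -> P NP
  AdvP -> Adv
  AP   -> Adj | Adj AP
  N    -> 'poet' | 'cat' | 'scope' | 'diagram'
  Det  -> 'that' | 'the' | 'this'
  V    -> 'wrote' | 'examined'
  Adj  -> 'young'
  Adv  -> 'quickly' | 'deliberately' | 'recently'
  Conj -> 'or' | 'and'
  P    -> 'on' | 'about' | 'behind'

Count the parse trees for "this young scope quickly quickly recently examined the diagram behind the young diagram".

4

Two of the 4 distinct bracketings:
[S [NP [Det this] [AP [Adj young]] [N scope]] [VP [VP [AdvP [Adv quickly]] [VP [AdvP [Adv quickly]] [VP [AdvP [Adv recently]] [VP [V examined] [NP [Det the] [N diagram]]]]]] [PP [P behind] [NP [Det the] [AP [Adj young]] [N diagram]]]]]
[S [NP [Det this] [AP [Adj young]] [N scope]] [VP [AdvP [Adv quickly]] [VP [VP [AdvP [Adv quickly]] [VP [AdvP [Adv recently]] [VP [V examined] [NP [Det the] [N diagram]]]]] [PP [P behind] [NP [Det the] [AP [Adj young]] [N diagram]]]]]]
The trees differ in how a recursive rule is bracketed over the same span.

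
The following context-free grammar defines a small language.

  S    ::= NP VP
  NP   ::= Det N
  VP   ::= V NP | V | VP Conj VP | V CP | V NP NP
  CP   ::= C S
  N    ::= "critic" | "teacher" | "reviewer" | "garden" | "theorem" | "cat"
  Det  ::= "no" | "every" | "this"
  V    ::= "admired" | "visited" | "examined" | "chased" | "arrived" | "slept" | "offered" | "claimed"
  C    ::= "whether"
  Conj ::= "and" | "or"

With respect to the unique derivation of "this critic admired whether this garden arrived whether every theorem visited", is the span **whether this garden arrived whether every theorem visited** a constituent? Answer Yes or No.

[S [NP [Det this] [N critic]] [VP [V admired] [CP [C whether] [S [NP [Det this] [N garden]] [VP [V arrived] [CP [C whether] [S [NP [Det every] [N theorem]] [VP [V visited]]]]]]]]]
The words 'whether this garden arrived whether every theorem visited' are exhaustively dominated by a single CP node (built by CP → C S), so they form a constituent.

Yes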